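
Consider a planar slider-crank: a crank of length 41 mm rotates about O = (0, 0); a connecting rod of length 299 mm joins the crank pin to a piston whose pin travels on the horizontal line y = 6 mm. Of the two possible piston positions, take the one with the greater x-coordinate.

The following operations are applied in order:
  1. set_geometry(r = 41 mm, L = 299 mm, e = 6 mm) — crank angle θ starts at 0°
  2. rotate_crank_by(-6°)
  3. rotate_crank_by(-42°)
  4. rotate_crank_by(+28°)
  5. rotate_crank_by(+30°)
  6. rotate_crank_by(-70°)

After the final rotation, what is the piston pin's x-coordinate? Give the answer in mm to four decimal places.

set_geometry: r = 41 mm, L = 299 mm, e = 6 mm; θ ← 0°
rotate_crank_by(-6°): θ ← 0° -6° = -6°
rotate_crank_by(-42°): θ ← -6° -42° = -48°
rotate_crank_by(+28°): θ ← -48° +28° = -20°
rotate_crank_by(+30°): θ ← -20° +30° = 10°
rotate_crank_by(-70°): θ ← 10° -70° = -60°
crank pin P = (r cos θ, r sin θ) = (20.500000, -35.507042)
h = r sin θ − e = -35.507042 − 6 = -41.507042
x = r cos θ + √(L² − h²) = 20.500000 + √(89401.0 − 1722.8345) = 20.500000 + 296.104991 = 316.604991

316.6050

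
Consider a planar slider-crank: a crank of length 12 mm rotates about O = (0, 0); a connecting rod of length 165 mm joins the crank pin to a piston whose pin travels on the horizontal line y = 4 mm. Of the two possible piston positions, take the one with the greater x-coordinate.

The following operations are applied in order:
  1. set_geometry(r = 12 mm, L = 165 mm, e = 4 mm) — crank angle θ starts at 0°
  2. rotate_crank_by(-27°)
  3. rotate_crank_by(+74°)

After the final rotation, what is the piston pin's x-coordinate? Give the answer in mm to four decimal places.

173.1148

set_geometry: r = 12 mm, L = 165 mm, e = 4 mm; θ ← 0°
rotate_crank_by(-27°): θ ← 0° -27° = -27°
rotate_crank_by(+74°): θ ← -27° +74° = 47°
crank pin P = (r cos θ, r sin θ) = (8.183980, 8.776244)
h = r sin θ − e = 8.776244 − 4 = 4.776244
x = r cos θ + √(L² − h²) = 8.183980 + √(27225.0 − 22.8125) = 8.183980 + 164.930857 = 173.114837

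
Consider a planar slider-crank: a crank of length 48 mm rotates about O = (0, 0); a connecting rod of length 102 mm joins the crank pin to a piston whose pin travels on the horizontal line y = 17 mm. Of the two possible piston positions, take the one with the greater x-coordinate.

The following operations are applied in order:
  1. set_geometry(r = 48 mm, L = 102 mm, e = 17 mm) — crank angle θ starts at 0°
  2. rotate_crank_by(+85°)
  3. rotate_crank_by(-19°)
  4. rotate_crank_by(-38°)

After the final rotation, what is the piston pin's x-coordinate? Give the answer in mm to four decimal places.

144.2312

set_geometry: r = 48 mm, L = 102 mm, e = 17 mm; θ ← 0°
rotate_crank_by(+85°): θ ← 0° +85° = 85°
rotate_crank_by(-19°): θ ← 85° -19° = 66°
rotate_crank_by(-38°): θ ← 66° -38° = 28°
crank pin P = (r cos θ, r sin θ) = (42.381484, 22.534635)
h = r sin θ − e = 22.534635 − 17 = 5.534635
x = r cos θ + √(L² − h²) = 42.381484 + √(10404.0 − 30.6322) = 42.381484 + 101.849732 = 144.231216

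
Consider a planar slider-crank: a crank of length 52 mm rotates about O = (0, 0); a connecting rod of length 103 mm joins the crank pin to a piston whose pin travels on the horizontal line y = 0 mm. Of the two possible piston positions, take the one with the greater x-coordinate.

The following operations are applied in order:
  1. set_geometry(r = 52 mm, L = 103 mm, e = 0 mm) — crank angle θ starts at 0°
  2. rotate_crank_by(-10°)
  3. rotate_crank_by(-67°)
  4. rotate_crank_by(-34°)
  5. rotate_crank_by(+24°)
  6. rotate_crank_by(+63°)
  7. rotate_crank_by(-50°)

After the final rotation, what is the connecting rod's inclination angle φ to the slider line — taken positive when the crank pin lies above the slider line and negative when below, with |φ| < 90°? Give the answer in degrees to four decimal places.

-29.0319

set_geometry: r = 52 mm, L = 103 mm, e = 0 mm; θ ← 0°
rotate_crank_by(-10°): θ ← 0° -10° = -10°
rotate_crank_by(-67°): θ ← -10° -67° = -77°
rotate_crank_by(-34°): θ ← -77° -34° = -111°
rotate_crank_by(+24°): θ ← -111° +24° = -87°
rotate_crank_by(+63°): θ ← -87° +63° = -24°
rotate_crank_by(-50°): θ ← -24° -50° = -74°
crank pin P = (r cos θ, r sin θ) = (14.333143, -49.985608)
h = r sin θ − e = -49.985608 − 0 = -49.985608
sin φ = h / L = -49.985608 / 103 = -0.48529717
φ = arcsin(-0.48529717) = -29.031944°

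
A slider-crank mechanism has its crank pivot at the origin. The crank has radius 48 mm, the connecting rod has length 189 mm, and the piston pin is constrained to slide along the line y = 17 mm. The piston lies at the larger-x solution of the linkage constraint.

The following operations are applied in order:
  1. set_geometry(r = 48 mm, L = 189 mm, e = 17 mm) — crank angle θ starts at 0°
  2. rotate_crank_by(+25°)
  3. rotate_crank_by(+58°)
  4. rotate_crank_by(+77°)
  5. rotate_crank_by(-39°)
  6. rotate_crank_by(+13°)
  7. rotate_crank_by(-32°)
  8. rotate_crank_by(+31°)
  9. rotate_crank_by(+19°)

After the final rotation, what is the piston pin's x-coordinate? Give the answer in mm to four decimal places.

146.5375

set_geometry: r = 48 mm, L = 189 mm, e = 17 mm; θ ← 0°
rotate_crank_by(+25°): θ ← 0° +25° = 25°
rotate_crank_by(+58°): θ ← 25° +58° = 83°
rotate_crank_by(+77°): θ ← 83° +77° = 160°
rotate_crank_by(-39°): θ ← 160° -39° = 121°
rotate_crank_by(+13°): θ ← 121° +13° = 134°
rotate_crank_by(-32°): θ ← 134° -32° = 102°
rotate_crank_by(+31°): θ ← 102° +31° = 133°
rotate_crank_by(+19°): θ ← 133° +19° = 152°
crank pin P = (r cos θ, r sin θ) = (-42.381484, 22.534635)
h = r sin θ − e = 22.534635 − 17 = 5.534635
x = r cos θ + √(L² − h²) = -42.381484 + √(35721.0 − 30.6322) = -42.381484 + 188.918945 = 146.537461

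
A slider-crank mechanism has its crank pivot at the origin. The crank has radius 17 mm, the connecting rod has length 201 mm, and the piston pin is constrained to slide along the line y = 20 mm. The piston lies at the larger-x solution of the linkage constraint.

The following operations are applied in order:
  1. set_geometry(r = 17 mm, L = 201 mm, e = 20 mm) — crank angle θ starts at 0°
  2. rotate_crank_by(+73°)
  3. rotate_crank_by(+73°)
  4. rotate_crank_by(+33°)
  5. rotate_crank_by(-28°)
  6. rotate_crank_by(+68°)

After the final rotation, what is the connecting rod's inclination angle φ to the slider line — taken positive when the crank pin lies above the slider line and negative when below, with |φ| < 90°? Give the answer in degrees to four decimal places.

set_geometry: r = 17 mm, L = 201 mm, e = 20 mm; θ ← 0°
rotate_crank_by(+73°): θ ← 0° +73° = 73°
rotate_crank_by(+73°): θ ← 73° +73° = 146°
rotate_crank_by(+33°): θ ← 146° +33° = 179°
rotate_crank_by(-28°): θ ← 179° -28° = 151°
rotate_crank_by(+68°): θ ← 151° +68° = 219°
crank pin P = (r cos θ, r sin θ) = (-13.211481, -10.698447)
h = r sin θ − e = -10.698447 − 20 = -30.698447
sin φ = h / L = -30.698447 / 201 = -0.15272859
φ = arcsin(-0.15272859) = -8.785086°

-8.7851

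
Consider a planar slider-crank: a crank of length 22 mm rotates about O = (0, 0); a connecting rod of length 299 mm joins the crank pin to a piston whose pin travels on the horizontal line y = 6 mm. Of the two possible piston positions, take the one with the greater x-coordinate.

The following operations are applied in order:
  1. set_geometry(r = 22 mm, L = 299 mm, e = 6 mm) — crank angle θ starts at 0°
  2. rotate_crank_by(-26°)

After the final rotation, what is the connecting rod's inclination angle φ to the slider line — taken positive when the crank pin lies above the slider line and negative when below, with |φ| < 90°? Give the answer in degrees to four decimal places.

set_geometry: r = 22 mm, L = 299 mm, e = 6 mm; θ ← 0°
rotate_crank_by(-26°): θ ← 0° -26° = -26°
crank pin P = (r cos θ, r sin θ) = (19.773469, -9.644165)
h = r sin θ − e = -9.644165 − 6 = -15.644165
sin φ = h / L = -15.644165 / 299 = -0.05232162
φ = arcsin(-0.05232162) = -2.999178°

-2.9992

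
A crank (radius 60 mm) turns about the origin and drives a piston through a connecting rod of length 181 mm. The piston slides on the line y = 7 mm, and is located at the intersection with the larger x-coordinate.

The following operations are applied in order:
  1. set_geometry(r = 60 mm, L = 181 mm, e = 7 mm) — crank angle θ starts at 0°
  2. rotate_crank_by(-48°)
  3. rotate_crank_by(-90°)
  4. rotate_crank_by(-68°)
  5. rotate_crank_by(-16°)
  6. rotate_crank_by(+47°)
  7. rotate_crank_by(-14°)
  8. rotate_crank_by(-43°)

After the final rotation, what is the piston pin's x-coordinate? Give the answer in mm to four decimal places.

139.5213

set_geometry: r = 60 mm, L = 181 mm, e = 7 mm; θ ← 0°
rotate_crank_by(-48°): θ ← 0° -48° = -48°
rotate_crank_by(-90°): θ ← -48° -90° = -138°
rotate_crank_by(-68°): θ ← -138° -68° = -206°
rotate_crank_by(-16°): θ ← -206° -16° = -222°
rotate_crank_by(+47°): θ ← -222° +47° = -175°
rotate_crank_by(-14°): θ ← -175° -14° = -189°
rotate_crank_by(-43°): θ ← -189° -43° = -232°
crank pin P = (r cos θ, r sin θ) = (-36.939689, 47.280645)
h = r sin θ − e = 47.280645 − 7 = 40.280645
x = r cos θ + √(L² − h²) = -36.939689 + √(32761.0 − 1622.5304) = -36.939689 + 176.460958 = 139.521269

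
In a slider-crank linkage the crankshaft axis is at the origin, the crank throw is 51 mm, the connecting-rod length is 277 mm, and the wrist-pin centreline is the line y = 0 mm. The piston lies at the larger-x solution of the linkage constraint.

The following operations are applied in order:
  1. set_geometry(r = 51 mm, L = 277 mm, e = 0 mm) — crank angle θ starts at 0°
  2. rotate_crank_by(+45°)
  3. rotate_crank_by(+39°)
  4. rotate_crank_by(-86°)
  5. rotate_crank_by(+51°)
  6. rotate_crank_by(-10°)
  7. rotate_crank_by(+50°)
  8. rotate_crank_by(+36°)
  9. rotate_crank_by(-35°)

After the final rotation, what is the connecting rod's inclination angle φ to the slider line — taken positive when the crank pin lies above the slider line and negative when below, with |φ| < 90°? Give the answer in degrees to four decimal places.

set_geometry: r = 51 mm, L = 277 mm, e = 0 mm; θ ← 0°
rotate_crank_by(+45°): θ ← 0° +45° = 45°
rotate_crank_by(+39°): θ ← 45° +39° = 84°
rotate_crank_by(-86°): θ ← 84° -86° = -2°
rotate_crank_by(+51°): θ ← -2° +51° = 49°
rotate_crank_by(-10°): θ ← 49° -10° = 39°
rotate_crank_by(+50°): θ ← 39° +50° = 89°
rotate_crank_by(+36°): θ ← 89° +36° = 125°
rotate_crank_by(-35°): θ ← 125° -35° = 90°
crank pin P = (r cos θ, r sin θ) = (0.000000, 51.000000)
h = r sin θ − e = 51.000000 − 0 = 51.000000
sin φ = h / L = 51.000000 / 277 = 0.18411552
φ = arcsin(0.18411552) = 10.609570°

10.6096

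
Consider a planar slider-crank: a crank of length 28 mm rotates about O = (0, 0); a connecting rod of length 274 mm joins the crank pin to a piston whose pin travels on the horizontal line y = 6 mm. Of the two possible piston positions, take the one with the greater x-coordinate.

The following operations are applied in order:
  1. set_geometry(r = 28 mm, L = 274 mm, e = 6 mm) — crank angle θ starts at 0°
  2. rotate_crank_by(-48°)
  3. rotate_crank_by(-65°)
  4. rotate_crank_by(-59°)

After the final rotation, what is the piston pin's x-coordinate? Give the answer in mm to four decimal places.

set_geometry: r = 28 mm, L = 274 mm, e = 6 mm; θ ← 0°
rotate_crank_by(-48°): θ ← 0° -48° = -48°
rotate_crank_by(-65°): θ ← -48° -65° = -113°
rotate_crank_by(-59°): θ ← -113° -59° = -172°
crank pin P = (r cos θ, r sin θ) = (-27.727506, -3.896847)
h = r sin θ − e = -3.896847 − 6 = -9.896847
x = r cos θ + √(L² − h²) = -27.727506 + √(75076.0 − 97.9476) = -27.727506 + 273.821205 = 246.093699

246.0937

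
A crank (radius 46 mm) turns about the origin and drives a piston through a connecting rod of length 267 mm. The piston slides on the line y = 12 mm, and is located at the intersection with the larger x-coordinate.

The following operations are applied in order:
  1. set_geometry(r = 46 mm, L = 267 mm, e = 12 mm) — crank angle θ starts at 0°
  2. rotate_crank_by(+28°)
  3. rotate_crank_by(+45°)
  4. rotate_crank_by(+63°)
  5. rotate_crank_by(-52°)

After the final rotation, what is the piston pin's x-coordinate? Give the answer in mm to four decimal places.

set_geometry: r = 46 mm, L = 267 mm, e = 12 mm; θ ← 0°
rotate_crank_by(+28°): θ ← 0° +28° = 28°
rotate_crank_by(+45°): θ ← 28° +45° = 73°
rotate_crank_by(+63°): θ ← 73° +63° = 136°
rotate_crank_by(-52°): θ ← 136° -52° = 84°
crank pin P = (r cos θ, r sin θ) = (4.808309, 45.748007)
h = r sin θ − e = 45.748007 − 12 = 33.748007
x = r cos θ + √(L² − h²) = 4.808309 + √(71289.0 − 1138.9280) = 4.808309 + 264.858589 = 269.666898

269.6669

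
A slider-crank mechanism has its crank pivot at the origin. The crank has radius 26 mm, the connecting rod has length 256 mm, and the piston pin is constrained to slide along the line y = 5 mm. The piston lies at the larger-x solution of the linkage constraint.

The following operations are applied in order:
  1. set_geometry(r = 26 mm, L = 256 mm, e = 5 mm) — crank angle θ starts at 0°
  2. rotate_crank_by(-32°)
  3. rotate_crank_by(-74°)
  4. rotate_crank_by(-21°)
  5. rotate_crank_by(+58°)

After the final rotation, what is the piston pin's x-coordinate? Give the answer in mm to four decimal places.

263.6384

set_geometry: r = 26 mm, L = 256 mm, e = 5 mm; θ ← 0°
rotate_crank_by(-32°): θ ← 0° -32° = -32°
rotate_crank_by(-74°): θ ← -32° -74° = -106°
rotate_crank_by(-21°): θ ← -106° -21° = -127°
rotate_crank_by(+58°): θ ← -127° +58° = -69°
crank pin P = (r cos θ, r sin θ) = (9.317567, -24.273091)
h = r sin θ − e = -24.273091 − 5 = -29.273091
x = r cos θ + √(L² − h²) = 9.317567 + √(65536.0 − 856.9139) = 9.317567 + 254.320833 = 263.638400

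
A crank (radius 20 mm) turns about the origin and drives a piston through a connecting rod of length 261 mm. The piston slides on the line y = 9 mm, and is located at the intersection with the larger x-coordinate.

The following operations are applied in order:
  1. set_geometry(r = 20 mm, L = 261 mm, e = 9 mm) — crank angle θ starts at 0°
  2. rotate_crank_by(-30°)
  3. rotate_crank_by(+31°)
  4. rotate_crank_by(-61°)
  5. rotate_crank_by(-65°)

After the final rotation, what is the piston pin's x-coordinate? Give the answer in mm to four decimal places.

set_geometry: r = 20 mm, L = 261 mm, e = 9 mm; θ ← 0°
rotate_crank_by(-30°): θ ← 0° -30° = -30°
rotate_crank_by(+31°): θ ← -30° +31° = 1°
rotate_crank_by(-61°): θ ← 1° -61° = -60°
rotate_crank_by(-65°): θ ← -60° -65° = -125°
crank pin P = (r cos θ, r sin θ) = (-11.471529, -16.383041)
h = r sin θ − e = -16.383041 − 9 = -25.383041
x = r cos θ + √(L² − h²) = -11.471529 + √(68121.0 − 644.2988) = -11.471529 + 259.762779 = 248.291250

248.2913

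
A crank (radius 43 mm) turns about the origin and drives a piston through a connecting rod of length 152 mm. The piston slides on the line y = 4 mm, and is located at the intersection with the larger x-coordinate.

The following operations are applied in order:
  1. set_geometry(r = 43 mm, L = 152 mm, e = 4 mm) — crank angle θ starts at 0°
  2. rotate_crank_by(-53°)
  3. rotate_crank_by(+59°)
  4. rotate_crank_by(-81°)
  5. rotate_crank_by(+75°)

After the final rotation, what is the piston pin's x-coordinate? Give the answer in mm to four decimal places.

set_geometry: r = 43 mm, L = 152 mm, e = 4 mm; θ ← 0°
rotate_crank_by(-53°): θ ← 0° -53° = -53°
rotate_crank_by(+59°): θ ← -53° +59° = 6°
rotate_crank_by(-81°): θ ← 6° -81° = -75°
rotate_crank_by(+75°): θ ← -75° +75° = 0°
crank pin P = (r cos θ, r sin θ) = (43.000000, 0.000000)
h = r sin θ − e = 0.000000 − 4 = -4.000000
x = r cos θ + √(L² − h²) = 43.000000 + √(23104.0 − 16.0000) = 43.000000 + 151.947359 = 194.947359

194.9474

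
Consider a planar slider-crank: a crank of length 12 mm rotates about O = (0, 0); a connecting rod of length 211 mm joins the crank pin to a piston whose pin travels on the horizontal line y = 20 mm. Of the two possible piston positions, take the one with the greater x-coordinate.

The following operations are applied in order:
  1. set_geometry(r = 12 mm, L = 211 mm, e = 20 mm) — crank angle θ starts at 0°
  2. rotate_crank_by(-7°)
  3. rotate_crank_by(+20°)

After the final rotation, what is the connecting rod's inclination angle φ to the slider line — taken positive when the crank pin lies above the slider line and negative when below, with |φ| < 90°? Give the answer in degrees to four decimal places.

-4.7032

set_geometry: r = 12 mm, L = 211 mm, e = 20 mm; θ ← 0°
rotate_crank_by(-7°): θ ← 0° -7° = -7°
rotate_crank_by(+20°): θ ← -7° +20° = 13°
crank pin P = (r cos θ, r sin θ) = (11.692441, 2.699413)
h = r sin θ − e = 2.699413 − 20 = -17.300587
sin φ = h / L = -17.300587 / 211 = -0.08199330
φ = arcsin(-0.08199330) = -4.703150°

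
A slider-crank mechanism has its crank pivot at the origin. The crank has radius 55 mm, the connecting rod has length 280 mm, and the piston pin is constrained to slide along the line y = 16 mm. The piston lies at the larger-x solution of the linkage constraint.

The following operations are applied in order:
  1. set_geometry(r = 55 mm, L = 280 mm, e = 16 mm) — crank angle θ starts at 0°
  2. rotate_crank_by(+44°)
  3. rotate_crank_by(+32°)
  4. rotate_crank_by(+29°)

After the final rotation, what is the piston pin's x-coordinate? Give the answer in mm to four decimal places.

set_geometry: r = 55 mm, L = 280 mm, e = 16 mm; θ ← 0°
rotate_crank_by(+44°): θ ← 0° +44° = 44°
rotate_crank_by(+32°): θ ← 44° +32° = 76°
rotate_crank_by(+29°): θ ← 76° +29° = 105°
crank pin P = (r cos θ, r sin θ) = (-14.235047, 53.125920)
h = r sin θ − e = 53.125920 − 16 = 37.125920
x = r cos θ + √(L² − h²) = -14.235047 + √(78400.0 − 1378.3340) = -14.235047 + 277.527775 = 263.292728

263.2927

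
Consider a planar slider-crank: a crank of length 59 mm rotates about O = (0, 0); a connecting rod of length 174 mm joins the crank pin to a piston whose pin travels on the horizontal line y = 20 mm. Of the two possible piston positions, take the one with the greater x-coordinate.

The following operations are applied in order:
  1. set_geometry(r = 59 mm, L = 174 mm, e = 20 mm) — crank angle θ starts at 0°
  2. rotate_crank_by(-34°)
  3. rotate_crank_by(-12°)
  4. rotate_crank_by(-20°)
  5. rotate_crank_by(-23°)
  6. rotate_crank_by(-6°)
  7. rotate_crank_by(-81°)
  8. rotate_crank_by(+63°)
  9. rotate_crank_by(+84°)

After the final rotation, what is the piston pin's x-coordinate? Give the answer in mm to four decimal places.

218.6764

set_geometry: r = 59 mm, L = 174 mm, e = 20 mm; θ ← 0°
rotate_crank_by(-34°): θ ← 0° -34° = -34°
rotate_crank_by(-12°): θ ← -34° -12° = -46°
rotate_crank_by(-20°): θ ← -46° -20° = -66°
rotate_crank_by(-23°): θ ← -66° -23° = -89°
rotate_crank_by(-6°): θ ← -89° -6° = -95°
rotate_crank_by(-81°): θ ← -95° -81° = -176°
rotate_crank_by(+63°): θ ← -176° +63° = -113°
rotate_crank_by(+84°): θ ← -113° +84° = -29°
crank pin P = (r cos θ, r sin θ) = (51.602563, -28.603768)
h = r sin θ − e = -28.603768 − 20 = -48.603768
x = r cos θ + √(L² − h²) = 51.602563 + √(30276.0 − 2362.3262) = 51.602563 + 167.073857 = 218.676420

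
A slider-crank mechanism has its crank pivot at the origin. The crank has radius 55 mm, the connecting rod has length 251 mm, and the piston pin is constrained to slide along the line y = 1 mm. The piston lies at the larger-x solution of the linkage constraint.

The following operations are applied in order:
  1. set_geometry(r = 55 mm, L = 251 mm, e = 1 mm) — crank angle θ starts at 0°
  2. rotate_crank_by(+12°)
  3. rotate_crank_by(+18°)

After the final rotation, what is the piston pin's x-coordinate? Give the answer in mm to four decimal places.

297.2286

set_geometry: r = 55 mm, L = 251 mm, e = 1 mm; θ ← 0°
rotate_crank_by(+12°): θ ← 0° +12° = 12°
rotate_crank_by(+18°): θ ← 12° +18° = 30°
crank pin P = (r cos θ, r sin θ) = (47.631397, 27.500000)
h = r sin θ − e = 27.500000 − 1 = 26.500000
x = r cos θ + √(L² − h²) = 47.631397 + √(63001.0 − 702.2500) = 47.631397 + 249.597175 = 297.228573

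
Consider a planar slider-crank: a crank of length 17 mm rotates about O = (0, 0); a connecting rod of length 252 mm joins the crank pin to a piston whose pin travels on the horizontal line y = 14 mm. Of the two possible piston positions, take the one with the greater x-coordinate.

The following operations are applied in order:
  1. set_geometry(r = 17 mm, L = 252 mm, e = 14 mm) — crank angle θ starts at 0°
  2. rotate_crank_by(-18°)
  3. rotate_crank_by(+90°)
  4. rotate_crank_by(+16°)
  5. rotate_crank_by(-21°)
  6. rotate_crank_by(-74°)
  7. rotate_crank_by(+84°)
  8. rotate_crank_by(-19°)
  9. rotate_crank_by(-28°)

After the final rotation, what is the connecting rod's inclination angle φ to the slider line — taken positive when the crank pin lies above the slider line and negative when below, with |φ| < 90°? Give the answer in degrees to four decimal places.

-1.2506

set_geometry: r = 17 mm, L = 252 mm, e = 14 mm; θ ← 0°
rotate_crank_by(-18°): θ ← 0° -18° = -18°
rotate_crank_by(+90°): θ ← -18° +90° = 72°
rotate_crank_by(+16°): θ ← 72° +16° = 88°
rotate_crank_by(-21°): θ ← 88° -21° = 67°
rotate_crank_by(-74°): θ ← 67° -74° = -7°
rotate_crank_by(+84°): θ ← -7° +84° = 77°
rotate_crank_by(-19°): θ ← 77° -19° = 58°
rotate_crank_by(-28°): θ ← 58° -28° = 30°
crank pin P = (r cos θ, r sin θ) = (14.722432, 8.500000)
h = r sin θ − e = 8.500000 − 14 = -5.500000
sin φ = h / L = -5.500000 / 252 = -0.02182540
φ = arcsin(-0.02182540) = -1.250602°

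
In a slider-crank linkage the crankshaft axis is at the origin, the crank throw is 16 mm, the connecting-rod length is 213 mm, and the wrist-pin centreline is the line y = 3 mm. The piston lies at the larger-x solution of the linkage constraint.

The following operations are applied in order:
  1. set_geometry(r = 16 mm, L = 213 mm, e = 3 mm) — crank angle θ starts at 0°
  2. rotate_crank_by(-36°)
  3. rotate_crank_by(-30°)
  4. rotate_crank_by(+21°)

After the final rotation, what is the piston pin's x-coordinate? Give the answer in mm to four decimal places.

223.8322

set_geometry: r = 16 mm, L = 213 mm, e = 3 mm; θ ← 0°
rotate_crank_by(-36°): θ ← 0° -36° = -36°
rotate_crank_by(-30°): θ ← -36° -30° = -66°
rotate_crank_by(+21°): θ ← -66° +21° = -45°
crank pin P = (r cos θ, r sin θ) = (11.313708, -11.313708)
h = r sin θ − e = -11.313708 − 3 = -14.313708
x = r cos θ + √(L² − h²) = 11.313708 + √(45369.0 − 204.8823) = 11.313708 + 212.518512 = 223.832220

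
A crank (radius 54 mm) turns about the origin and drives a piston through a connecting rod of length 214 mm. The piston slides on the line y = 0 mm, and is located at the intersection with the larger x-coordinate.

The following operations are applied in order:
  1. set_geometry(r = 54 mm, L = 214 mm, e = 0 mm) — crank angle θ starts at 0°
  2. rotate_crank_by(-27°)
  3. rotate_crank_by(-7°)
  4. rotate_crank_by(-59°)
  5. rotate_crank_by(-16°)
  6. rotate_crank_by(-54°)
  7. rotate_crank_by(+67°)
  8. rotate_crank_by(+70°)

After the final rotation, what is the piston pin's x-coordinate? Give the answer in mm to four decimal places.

set_geometry: r = 54 mm, L = 214 mm, e = 0 mm; θ ← 0°
rotate_crank_by(-27°): θ ← 0° -27° = -27°
rotate_crank_by(-7°): θ ← -27° -7° = -34°
rotate_crank_by(-59°): θ ← -34° -59° = -93°
rotate_crank_by(-16°): θ ← -93° -16° = -109°
rotate_crank_by(-54°): θ ← -109° -54° = -163°
rotate_crank_by(+67°): θ ← -163° +67° = -96°
rotate_crank_by(+70°): θ ← -96° +70° = -26°
crank pin P = (r cos θ, r sin θ) = (48.534879, -23.672042)
h = r sin θ − e = -23.672042 − 0 = -23.672042
x = r cos θ + √(L² − h²) = 48.534879 + √(45796.0 − 560.3656) = 48.534879 + 212.686705 = 261.221583

261.2216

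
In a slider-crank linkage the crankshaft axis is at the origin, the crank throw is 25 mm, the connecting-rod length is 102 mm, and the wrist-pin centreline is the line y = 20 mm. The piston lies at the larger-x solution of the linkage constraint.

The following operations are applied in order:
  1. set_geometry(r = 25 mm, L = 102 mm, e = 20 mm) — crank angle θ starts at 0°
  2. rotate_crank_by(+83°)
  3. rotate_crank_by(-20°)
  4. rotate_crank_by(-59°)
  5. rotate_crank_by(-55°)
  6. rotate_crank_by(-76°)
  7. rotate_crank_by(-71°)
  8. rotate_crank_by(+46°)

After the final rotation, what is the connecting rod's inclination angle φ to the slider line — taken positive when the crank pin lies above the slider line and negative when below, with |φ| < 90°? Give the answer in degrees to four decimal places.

set_geometry: r = 25 mm, L = 102 mm, e = 20 mm; θ ← 0°
rotate_crank_by(+83°): θ ← 0° +83° = 83°
rotate_crank_by(-20°): θ ← 83° -20° = 63°
rotate_crank_by(-59°): θ ← 63° -59° = 4°
rotate_crank_by(-55°): θ ← 4° -55° = -51°
rotate_crank_by(-76°): θ ← -51° -76° = -127°
rotate_crank_by(-71°): θ ← -127° -71° = -198°
rotate_crank_by(+46°): θ ← -198° +46° = -152°
crank pin P = (r cos θ, r sin θ) = (-22.073690, -11.736789)
h = r sin θ − e = -11.736789 − 20 = -31.736789
sin φ = h / L = -31.736789 / 102 = -0.31114499
φ = arcsin(-0.31114499) = -18.128247°

-18.1282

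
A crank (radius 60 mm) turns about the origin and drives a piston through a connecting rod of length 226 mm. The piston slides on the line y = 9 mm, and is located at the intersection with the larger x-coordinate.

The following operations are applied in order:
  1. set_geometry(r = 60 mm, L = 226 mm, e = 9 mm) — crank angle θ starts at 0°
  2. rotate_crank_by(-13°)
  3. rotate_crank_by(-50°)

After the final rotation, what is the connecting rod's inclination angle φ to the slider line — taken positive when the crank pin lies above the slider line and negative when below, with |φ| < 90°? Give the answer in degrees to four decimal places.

set_geometry: r = 60 mm, L = 226 mm, e = 9 mm; θ ← 0°
rotate_crank_by(-13°): θ ← 0° -13° = -13°
rotate_crank_by(-50°): θ ← -13° -50° = -63°
crank pin P = (r cos θ, r sin θ) = (27.239430, -53.460391)
h = r sin θ − e = -53.460391 − 9 = -62.460391
sin φ = h / L = -62.460391 / 226 = -0.27637341
φ = arcsin(-0.27637341) = -16.043877°

-16.0439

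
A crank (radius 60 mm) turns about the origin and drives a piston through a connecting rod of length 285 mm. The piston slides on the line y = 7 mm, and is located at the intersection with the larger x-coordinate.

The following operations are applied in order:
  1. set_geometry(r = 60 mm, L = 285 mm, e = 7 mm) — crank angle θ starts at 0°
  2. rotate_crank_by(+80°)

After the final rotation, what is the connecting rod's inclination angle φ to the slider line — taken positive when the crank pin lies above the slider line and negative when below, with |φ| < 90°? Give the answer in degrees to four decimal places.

10.5309

set_geometry: r = 60 mm, L = 285 mm, e = 7 mm; θ ← 0°
rotate_crank_by(+80°): θ ← 0° +80° = 80°
crank pin P = (r cos θ, r sin θ) = (10.418891, 59.088465)
h = r sin θ − e = 59.088465 − 7 = 52.088465
sin φ = h / L = 52.088465 / 285 = 0.18276654
φ = arcsin(0.18276654) = 10.530945°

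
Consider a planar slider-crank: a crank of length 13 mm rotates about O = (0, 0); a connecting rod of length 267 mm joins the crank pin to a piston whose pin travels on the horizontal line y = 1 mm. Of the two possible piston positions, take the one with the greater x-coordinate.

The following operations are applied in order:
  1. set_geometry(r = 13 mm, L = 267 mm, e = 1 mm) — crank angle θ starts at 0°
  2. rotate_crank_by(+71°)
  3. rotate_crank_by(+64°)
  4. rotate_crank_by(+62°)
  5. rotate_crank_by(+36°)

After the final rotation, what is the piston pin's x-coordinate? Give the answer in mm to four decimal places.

set_geometry: r = 13 mm, L = 267 mm, e = 1 mm; θ ← 0°
rotate_crank_by(+71°): θ ← 0° +71° = 71°
rotate_crank_by(+64°): θ ← 71° +64° = 135°
rotate_crank_by(+62°): θ ← 135° +62° = 197°
rotate_crank_by(+36°): θ ← 197° +36° = 233°
crank pin P = (r cos θ, r sin θ) = (-7.823595, -10.382262)
h = r sin θ − e = -10.382262 − 1 = -11.382262
x = r cos θ + √(L² − h²) = -7.823595 + √(71289.0 − 129.5559) = -7.823595 + 266.757276 = 258.933680

258.9337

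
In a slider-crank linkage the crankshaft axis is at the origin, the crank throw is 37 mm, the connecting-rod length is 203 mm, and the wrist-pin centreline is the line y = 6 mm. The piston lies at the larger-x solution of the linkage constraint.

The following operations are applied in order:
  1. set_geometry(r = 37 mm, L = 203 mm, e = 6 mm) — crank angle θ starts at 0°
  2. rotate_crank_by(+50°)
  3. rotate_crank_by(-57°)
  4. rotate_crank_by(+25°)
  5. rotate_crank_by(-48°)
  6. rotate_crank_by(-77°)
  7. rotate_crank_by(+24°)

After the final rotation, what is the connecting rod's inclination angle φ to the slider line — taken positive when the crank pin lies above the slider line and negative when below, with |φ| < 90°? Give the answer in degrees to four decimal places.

set_geometry: r = 37 mm, L = 203 mm, e = 6 mm; θ ← 0°
rotate_crank_by(+50°): θ ← 0° +50° = 50°
rotate_crank_by(-57°): θ ← 50° -57° = -7°
rotate_crank_by(+25°): θ ← -7° +25° = 18°
rotate_crank_by(-48°): θ ← 18° -48° = -30°
rotate_crank_by(-77°): θ ← -30° -77° = -107°
rotate_crank_by(+24°): θ ← -107° +24° = -83°
crank pin P = (r cos θ, r sin θ) = (4.509166, -36.724208)
h = r sin θ − e = -36.724208 − 6 = -42.724208
sin φ = h / L = -42.724208 / 203 = -0.21046408
φ = arcsin(-0.21046408) = -12.149550°

-12.1495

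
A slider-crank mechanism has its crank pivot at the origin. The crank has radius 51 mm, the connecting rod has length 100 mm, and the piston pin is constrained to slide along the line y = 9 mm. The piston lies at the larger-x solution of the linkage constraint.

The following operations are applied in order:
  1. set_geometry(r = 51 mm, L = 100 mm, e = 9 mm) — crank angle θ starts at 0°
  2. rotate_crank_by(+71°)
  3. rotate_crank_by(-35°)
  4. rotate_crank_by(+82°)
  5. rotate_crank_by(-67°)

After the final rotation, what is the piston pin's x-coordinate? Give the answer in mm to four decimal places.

set_geometry: r = 51 mm, L = 100 mm, e = 9 mm; θ ← 0°
rotate_crank_by(+71°): θ ← 0° +71° = 71°
rotate_crank_by(-35°): θ ← 71° -35° = 36°
rotate_crank_by(+82°): θ ← 36° +82° = 118°
rotate_crank_by(-67°): θ ← 118° -67° = 51°
crank pin P = (r cos θ, r sin θ) = (32.095340, 39.634444)
h = r sin θ − e = 39.634444 − 9 = 30.634444
x = r cos θ + √(L² − h²) = 32.095340 + √(10000.0 − 938.4692) = 32.095340 + 95.192073 = 127.287413

127.2874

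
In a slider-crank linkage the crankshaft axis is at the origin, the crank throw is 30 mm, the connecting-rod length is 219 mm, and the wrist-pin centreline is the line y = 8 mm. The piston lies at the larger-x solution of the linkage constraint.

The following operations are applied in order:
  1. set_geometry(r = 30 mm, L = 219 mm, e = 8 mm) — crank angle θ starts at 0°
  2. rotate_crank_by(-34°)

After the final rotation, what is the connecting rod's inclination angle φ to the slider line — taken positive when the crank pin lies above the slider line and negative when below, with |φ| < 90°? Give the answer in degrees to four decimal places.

-6.4959

set_geometry: r = 30 mm, L = 219 mm, e = 8 mm; θ ← 0°
rotate_crank_by(-34°): θ ← 0° -34° = -34°
crank pin P = (r cos θ, r sin θ) = (24.871127, -16.775787)
h = r sin θ − e = -16.775787 − 8 = -24.775787
sin φ = h / L = -24.775787 / 219 = -0.11313145
φ = arcsin(-0.11313145) = -6.495862°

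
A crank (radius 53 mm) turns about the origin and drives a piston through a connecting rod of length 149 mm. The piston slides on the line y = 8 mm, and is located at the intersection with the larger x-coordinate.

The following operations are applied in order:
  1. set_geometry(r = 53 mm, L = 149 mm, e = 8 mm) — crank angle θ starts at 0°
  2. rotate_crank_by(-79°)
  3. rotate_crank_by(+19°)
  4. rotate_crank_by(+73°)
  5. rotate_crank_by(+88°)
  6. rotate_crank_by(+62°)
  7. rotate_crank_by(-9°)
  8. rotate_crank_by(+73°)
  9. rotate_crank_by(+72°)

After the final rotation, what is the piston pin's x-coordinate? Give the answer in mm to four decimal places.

set_geometry: r = 53 mm, L = 149 mm, e = 8 mm; θ ← 0°
rotate_crank_by(-79°): θ ← 0° -79° = -79°
rotate_crank_by(+19°): θ ← -79° +19° = -60°
rotate_crank_by(+73°): θ ← -60° +73° = 13°
rotate_crank_by(+88°): θ ← 13° +88° = 101°
rotate_crank_by(+62°): θ ← 101° +62° = 163°
rotate_crank_by(-9°): θ ← 163° -9° = 154°
rotate_crank_by(+73°): θ ← 154° +73° = 227°
rotate_crank_by(+72°): θ ← 227° +72° = 299°
crank pin P = (r cos θ, r sin θ) = (25.694910, -46.354844)
h = r sin θ − e = -46.354844 − 8 = -54.354844
x = r cos θ + √(L² − h²) = 25.694910 + √(22201.0 − 2954.4491) = 25.694910 + 138.731939 = 164.426849

164.4268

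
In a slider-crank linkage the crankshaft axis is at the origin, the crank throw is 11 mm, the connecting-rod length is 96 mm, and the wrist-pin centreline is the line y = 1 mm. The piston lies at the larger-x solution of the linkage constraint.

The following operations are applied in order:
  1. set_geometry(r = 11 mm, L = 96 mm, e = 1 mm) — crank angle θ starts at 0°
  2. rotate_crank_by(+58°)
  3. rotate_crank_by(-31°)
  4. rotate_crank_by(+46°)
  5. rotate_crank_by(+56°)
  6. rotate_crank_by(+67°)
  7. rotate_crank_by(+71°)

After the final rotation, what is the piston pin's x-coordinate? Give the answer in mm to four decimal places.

set_geometry: r = 11 mm, L = 96 mm, e = 1 mm; θ ← 0°
rotate_crank_by(+58°): θ ← 0° +58° = 58°
rotate_crank_by(-31°): θ ← 58° -31° = 27°
rotate_crank_by(+46°): θ ← 27° +46° = 73°
rotate_crank_by(+56°): θ ← 73° +56° = 129°
rotate_crank_by(+67°): θ ← 129° +67° = 196°
rotate_crank_by(+71°): θ ← 196° +71° = 267°
crank pin P = (r cos θ, r sin θ) = (-0.575696, -10.984925)
h = r sin θ − e = -10.984925 − 1 = -11.984925
x = r cos θ + √(L² − h²) = -0.575696 + √(9216.0 − 143.6384) = -0.575696 + 95.248945 = 94.673250

94.6732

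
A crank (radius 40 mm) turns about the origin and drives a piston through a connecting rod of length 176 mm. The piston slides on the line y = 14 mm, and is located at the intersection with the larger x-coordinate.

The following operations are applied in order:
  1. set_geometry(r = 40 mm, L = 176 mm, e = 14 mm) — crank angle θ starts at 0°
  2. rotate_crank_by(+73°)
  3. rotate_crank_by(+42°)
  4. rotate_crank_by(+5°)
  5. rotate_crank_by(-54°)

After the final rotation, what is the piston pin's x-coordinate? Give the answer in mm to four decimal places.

190.8199

set_geometry: r = 40 mm, L = 176 mm, e = 14 mm; θ ← 0°
rotate_crank_by(+73°): θ ← 0° +73° = 73°
rotate_crank_by(+42°): θ ← 73° +42° = 115°
rotate_crank_by(+5°): θ ← 115° +5° = 120°
rotate_crank_by(-54°): θ ← 120° -54° = 66°
crank pin P = (r cos θ, r sin θ) = (16.269466, 36.541818)
h = r sin θ − e = 36.541818 − 14 = 22.541818
x = r cos θ + √(L² − h²) = 16.269466 + √(30976.0 − 508.1336) = 16.269466 + 174.550470 = 190.819935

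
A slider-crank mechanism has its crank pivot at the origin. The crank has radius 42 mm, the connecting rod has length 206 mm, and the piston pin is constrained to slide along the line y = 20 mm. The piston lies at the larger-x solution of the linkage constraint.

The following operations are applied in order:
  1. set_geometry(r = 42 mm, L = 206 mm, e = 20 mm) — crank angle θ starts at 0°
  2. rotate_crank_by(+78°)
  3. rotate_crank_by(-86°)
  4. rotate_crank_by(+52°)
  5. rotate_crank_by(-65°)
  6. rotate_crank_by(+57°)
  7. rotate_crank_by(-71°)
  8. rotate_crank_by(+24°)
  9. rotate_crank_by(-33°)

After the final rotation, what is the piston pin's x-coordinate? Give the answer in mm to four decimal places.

set_geometry: r = 42 mm, L = 206 mm, e = 20 mm; θ ← 0°
rotate_crank_by(+78°): θ ← 0° +78° = 78°
rotate_crank_by(-86°): θ ← 78° -86° = -8°
rotate_crank_by(+52°): θ ← -8° +52° = 44°
rotate_crank_by(-65°): θ ← 44° -65° = -21°
rotate_crank_by(+57°): θ ← -21° +57° = 36°
rotate_crank_by(-71°): θ ← 36° -71° = -35°
rotate_crank_by(+24°): θ ← -35° +24° = -11°
rotate_crank_by(-33°): θ ← -11° -33° = -44°
crank pin P = (r cos θ, r sin θ) = (30.212272, -29.175652)
h = r sin θ − e = -29.175652 − 20 = -49.175652
x = r cos θ + √(L² − h²) = 30.212272 + √(42436.0 − 2418.2447) = 30.212272 + 200.044383 = 230.256655

230.2567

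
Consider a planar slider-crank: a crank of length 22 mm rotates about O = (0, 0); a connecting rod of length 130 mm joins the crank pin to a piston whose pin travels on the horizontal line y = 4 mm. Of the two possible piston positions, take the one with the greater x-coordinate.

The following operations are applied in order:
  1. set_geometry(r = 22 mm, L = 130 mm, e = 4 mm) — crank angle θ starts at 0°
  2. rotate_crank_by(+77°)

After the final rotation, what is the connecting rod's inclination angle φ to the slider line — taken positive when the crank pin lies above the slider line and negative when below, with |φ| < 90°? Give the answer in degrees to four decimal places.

7.7080

set_geometry: r = 22 mm, L = 130 mm, e = 4 mm; θ ← 0°
rotate_crank_by(+77°): θ ← 0° +77° = 77°
crank pin P = (r cos θ, r sin θ) = (4.948923, 21.436141)
h = r sin θ − e = 21.436141 − 4 = 17.436141
sin φ = h / L = 17.436141 / 130 = 0.13412416
φ = arcsin(0.13412416) = 7.707978°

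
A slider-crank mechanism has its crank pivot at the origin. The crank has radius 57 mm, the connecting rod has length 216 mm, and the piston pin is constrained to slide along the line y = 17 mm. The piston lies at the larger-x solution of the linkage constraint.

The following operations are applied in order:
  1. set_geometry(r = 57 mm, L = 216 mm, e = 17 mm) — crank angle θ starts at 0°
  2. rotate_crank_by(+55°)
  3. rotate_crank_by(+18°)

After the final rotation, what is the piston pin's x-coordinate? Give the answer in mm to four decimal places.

229.3834

set_geometry: r = 57 mm, L = 216 mm, e = 17 mm; θ ← 0°
rotate_crank_by(+55°): θ ← 0° +55° = 55°
rotate_crank_by(+18°): θ ← 55° +18° = 73°
crank pin P = (r cos θ, r sin θ) = (16.665187, 54.509371)
h = r sin θ − e = 54.509371 − 17 = 37.509371
x = r cos θ + √(L² − h²) = 16.665187 + √(46656.0 − 1406.9529) = 16.665187 + 212.718234 = 229.383421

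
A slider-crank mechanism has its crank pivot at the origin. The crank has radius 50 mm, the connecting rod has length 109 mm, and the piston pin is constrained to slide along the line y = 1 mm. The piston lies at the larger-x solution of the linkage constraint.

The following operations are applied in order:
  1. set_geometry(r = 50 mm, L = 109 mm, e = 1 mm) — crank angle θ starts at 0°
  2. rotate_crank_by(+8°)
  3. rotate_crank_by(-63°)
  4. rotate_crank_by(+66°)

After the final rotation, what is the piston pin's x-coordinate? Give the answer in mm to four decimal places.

set_geometry: r = 50 mm, L = 109 mm, e = 1 mm; θ ← 0°
rotate_crank_by(+8°): θ ← 0° +8° = 8°
rotate_crank_by(-63°): θ ← 8° -63° = -55°
rotate_crank_by(+66°): θ ← -55° +66° = 11°
crank pin P = (r cos θ, r sin θ) = (49.081359, 9.540450)
h = r sin θ − e = 9.540450 − 1 = 8.540450
x = r cos θ + √(L² − h²) = 49.081359 + √(11881.0 − 72.9393) = 49.081359 + 108.664901 = 157.746260

157.7463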